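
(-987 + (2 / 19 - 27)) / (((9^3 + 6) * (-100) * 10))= 344 / 249375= 0.00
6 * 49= 294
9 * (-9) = -81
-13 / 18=-0.72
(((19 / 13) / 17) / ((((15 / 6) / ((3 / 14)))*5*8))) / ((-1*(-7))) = 57 / 2165800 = 0.00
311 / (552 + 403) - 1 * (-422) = 422.33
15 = 15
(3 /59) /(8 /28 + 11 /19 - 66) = -399 /511117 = -0.00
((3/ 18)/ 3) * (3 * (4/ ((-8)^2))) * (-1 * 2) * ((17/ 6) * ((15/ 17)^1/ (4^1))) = -5/ 384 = -0.01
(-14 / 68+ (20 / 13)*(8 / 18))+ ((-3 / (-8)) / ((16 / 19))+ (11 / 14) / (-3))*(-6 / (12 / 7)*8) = -4.66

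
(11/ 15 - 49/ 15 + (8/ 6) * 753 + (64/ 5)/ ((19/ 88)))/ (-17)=-302314/ 4845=-62.40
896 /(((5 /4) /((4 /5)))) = 14336 /25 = 573.44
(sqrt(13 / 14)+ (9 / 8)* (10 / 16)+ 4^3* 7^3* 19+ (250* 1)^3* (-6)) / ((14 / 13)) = -77652982199 / 896+ 13* sqrt(182) / 196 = -86666273.88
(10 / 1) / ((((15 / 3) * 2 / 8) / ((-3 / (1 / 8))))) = -192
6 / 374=3 / 187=0.02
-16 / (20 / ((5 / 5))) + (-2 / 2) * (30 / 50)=-7 / 5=-1.40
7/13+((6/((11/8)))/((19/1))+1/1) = 4804/2717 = 1.77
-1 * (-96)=96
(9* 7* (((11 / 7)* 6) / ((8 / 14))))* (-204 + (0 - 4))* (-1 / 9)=24024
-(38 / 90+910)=-40969 / 45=-910.42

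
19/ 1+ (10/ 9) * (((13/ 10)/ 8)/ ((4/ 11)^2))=23461/ 1152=20.37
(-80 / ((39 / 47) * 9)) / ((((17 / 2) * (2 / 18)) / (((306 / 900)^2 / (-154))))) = 3196 / 375375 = 0.01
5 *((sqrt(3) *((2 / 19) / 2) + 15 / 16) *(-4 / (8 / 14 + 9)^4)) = -180075 / 80604484 - 48020 *sqrt(3) / 382871299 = -0.00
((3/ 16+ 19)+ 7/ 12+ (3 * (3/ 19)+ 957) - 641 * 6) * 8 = -2616305/ 114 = -22950.04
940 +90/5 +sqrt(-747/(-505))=3 * sqrt(41915)/505 +958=959.22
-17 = -17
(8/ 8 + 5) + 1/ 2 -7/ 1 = -1/ 2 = -0.50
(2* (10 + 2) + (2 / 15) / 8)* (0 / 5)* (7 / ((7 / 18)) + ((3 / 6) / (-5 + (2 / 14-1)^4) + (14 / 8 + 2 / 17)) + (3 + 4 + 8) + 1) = 0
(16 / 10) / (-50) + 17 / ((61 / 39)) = 82631 / 7625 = 10.84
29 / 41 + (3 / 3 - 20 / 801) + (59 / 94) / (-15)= 1.64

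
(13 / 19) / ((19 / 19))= 13 / 19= 0.68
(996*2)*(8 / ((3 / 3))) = 15936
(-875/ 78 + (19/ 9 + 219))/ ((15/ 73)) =717079/ 702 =1021.48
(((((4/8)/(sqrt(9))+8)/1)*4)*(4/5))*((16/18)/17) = 3136/2295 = 1.37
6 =6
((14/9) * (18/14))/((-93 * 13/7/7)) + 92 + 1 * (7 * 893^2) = 6748922017/1209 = 5582234.92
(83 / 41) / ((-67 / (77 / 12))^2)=0.02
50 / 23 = 2.17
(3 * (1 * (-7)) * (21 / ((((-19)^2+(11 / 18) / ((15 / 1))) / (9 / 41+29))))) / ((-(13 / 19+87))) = 27655830 / 67944257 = 0.41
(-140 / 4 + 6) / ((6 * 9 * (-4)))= 29 / 216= 0.13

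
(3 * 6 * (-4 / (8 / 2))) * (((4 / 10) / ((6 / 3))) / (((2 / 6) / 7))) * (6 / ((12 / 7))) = -264.60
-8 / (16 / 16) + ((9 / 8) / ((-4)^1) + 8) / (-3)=-10.57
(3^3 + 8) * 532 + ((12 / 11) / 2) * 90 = 205360 / 11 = 18669.09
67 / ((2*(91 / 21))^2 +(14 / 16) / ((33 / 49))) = 53064 / 60517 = 0.88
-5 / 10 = -1 / 2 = -0.50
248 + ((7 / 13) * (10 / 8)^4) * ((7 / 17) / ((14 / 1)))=28066071 / 113152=248.04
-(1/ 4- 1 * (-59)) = -59.25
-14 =-14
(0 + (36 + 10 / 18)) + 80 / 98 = 16481 / 441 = 37.37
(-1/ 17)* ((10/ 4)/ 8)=-5/ 272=-0.02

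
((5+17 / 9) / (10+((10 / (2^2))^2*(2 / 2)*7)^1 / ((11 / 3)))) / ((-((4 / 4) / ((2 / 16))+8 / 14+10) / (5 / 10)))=-4774 / 564525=-0.01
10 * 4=40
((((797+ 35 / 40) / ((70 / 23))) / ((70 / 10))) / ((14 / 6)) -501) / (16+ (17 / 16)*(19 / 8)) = -106456104 / 4066265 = -26.18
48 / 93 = 0.52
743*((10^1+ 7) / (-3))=-12631 / 3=-4210.33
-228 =-228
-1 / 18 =-0.06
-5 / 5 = -1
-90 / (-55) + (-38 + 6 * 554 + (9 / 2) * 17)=74011 / 22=3364.14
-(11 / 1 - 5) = -6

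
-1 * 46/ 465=-46/ 465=-0.10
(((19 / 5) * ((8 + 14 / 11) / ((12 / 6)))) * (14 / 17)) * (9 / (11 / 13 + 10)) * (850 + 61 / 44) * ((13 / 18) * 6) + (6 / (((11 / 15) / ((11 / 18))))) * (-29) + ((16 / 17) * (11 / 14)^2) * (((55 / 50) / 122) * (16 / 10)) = 639681558649517 / 14448676550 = 44272.67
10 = 10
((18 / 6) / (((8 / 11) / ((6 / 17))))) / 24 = 33 / 544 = 0.06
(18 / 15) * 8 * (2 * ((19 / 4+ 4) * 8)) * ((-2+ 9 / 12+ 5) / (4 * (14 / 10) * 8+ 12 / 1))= 6300 / 71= 88.73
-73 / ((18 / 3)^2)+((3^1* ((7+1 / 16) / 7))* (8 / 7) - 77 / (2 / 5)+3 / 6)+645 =801617 / 1764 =454.43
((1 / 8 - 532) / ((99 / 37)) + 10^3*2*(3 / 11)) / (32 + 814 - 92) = 274565 / 597168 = 0.46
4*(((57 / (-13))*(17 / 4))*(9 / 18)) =-969 / 26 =-37.27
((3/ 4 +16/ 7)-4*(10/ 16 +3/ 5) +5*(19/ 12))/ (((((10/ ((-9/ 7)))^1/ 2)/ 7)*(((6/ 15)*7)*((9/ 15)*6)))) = -1271/ 1176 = -1.08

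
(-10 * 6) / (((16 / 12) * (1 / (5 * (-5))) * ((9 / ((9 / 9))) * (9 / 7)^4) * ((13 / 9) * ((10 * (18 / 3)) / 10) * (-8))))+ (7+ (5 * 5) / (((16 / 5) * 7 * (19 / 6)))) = 404914801 / 60501168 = 6.69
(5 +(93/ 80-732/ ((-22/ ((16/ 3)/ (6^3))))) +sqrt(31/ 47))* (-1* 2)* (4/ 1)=-165941/ 2970-8* sqrt(1457)/ 47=-62.37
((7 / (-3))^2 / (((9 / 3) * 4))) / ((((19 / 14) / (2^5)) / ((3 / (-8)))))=-686 / 171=-4.01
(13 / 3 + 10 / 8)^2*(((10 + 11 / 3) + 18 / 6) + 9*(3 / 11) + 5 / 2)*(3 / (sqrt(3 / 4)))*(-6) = -14009.06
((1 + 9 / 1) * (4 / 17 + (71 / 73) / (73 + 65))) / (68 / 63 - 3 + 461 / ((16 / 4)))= 17431260 / 815159537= 0.02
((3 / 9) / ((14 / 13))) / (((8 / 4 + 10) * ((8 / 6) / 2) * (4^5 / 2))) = 13 / 172032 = 0.00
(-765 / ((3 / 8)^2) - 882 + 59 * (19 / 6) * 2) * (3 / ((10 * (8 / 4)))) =-3569 / 4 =-892.25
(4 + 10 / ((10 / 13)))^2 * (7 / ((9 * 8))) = 2023 / 72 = 28.10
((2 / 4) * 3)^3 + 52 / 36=347 / 72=4.82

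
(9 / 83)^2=81 / 6889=0.01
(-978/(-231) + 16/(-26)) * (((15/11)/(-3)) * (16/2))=-144880/11011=-13.16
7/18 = 0.39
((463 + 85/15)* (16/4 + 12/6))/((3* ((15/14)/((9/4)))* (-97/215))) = -423206/97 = -4362.95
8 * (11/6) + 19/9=151/9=16.78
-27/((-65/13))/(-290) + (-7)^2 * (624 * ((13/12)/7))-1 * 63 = 6770023/1450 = 4668.98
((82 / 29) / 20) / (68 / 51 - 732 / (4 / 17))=-123 / 2705410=-0.00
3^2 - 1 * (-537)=546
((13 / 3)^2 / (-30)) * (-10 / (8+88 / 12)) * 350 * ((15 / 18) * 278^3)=1588543638500 / 621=2558041285.83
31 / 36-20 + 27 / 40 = -6647 / 360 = -18.46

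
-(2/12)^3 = -1/216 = -0.00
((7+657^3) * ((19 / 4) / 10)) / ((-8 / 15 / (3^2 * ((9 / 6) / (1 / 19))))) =-1036569326175 / 16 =-64785582885.94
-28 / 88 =-7 / 22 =-0.32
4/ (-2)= -2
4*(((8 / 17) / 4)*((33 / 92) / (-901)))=-66 / 352291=-0.00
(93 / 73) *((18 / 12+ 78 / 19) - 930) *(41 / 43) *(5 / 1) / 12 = -223232085 / 477128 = -467.87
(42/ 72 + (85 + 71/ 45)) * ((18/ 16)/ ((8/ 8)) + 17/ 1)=454981/ 288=1579.80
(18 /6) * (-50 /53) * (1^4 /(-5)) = 30 /53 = 0.57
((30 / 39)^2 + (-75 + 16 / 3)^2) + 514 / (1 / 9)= 14419135 / 1521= 9480.04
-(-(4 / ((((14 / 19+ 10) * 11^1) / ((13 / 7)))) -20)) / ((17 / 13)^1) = -1017809 / 66759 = -15.25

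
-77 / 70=-11 / 10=-1.10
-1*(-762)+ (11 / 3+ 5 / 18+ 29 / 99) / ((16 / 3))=805511 / 1056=762.79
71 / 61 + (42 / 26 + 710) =565234 / 793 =712.78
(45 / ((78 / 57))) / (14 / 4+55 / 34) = 4845 / 754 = 6.43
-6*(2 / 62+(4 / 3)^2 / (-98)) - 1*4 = -18614 / 4557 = -4.08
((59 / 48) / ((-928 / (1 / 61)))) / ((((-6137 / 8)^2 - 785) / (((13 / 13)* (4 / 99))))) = -59 / 39522718897794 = -0.00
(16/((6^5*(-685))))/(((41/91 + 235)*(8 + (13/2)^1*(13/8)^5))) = -1490944/9542249626209255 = -0.00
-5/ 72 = -0.07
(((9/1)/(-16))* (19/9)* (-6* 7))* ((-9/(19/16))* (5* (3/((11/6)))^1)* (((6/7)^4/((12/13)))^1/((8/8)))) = -6823440/3773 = -1808.49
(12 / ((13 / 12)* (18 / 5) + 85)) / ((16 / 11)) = 0.09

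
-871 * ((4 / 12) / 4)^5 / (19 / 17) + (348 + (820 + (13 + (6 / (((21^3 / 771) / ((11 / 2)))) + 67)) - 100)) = 1866090681583 / 1621638144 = 1150.74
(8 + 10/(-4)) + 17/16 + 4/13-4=597/208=2.87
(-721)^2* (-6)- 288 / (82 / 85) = -127893126 / 41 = -3119344.54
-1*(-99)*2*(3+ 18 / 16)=3267 / 4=816.75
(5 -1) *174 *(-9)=-6264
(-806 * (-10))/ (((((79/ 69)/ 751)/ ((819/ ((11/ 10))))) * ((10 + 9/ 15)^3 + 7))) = 53447574009375/ 16266811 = 3285682.36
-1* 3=-3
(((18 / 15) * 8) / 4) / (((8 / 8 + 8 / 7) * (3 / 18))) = 6.72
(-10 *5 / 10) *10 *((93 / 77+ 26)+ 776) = -3092350 / 77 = -40160.39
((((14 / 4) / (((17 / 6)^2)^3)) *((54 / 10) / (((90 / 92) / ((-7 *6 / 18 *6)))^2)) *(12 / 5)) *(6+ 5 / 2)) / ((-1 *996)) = -11287454976 / 73655081875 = -0.15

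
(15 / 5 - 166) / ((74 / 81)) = -13203 / 74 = -178.42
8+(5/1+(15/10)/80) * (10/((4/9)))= 7739/64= 120.92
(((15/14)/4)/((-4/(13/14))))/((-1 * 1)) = 195/3136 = 0.06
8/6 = 4/3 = 1.33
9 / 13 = 0.69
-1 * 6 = -6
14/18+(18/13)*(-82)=-13193/117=-112.76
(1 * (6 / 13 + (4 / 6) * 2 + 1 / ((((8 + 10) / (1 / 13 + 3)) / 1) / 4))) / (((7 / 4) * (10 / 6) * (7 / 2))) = 464 / 1911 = 0.24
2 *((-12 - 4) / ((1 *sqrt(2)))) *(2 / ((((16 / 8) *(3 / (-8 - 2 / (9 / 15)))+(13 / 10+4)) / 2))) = -10880 *sqrt(2) / 811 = -18.97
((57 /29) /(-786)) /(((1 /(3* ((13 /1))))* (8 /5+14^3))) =-95 /2674496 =-0.00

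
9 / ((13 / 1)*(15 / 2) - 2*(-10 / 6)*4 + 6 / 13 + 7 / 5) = 0.08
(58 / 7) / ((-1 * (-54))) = 29 / 189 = 0.15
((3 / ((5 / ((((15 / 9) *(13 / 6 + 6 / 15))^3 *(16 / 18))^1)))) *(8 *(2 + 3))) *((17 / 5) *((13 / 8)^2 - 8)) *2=-2662043923 / 43740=-60860.63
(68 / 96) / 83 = 17 / 1992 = 0.01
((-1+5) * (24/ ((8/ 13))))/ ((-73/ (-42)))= 6552/ 73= 89.75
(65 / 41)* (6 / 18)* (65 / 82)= 4225 / 10086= 0.42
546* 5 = 2730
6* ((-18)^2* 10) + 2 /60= 583201 /30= 19440.03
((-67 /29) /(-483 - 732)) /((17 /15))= 67 /39933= 0.00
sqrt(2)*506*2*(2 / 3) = 954.12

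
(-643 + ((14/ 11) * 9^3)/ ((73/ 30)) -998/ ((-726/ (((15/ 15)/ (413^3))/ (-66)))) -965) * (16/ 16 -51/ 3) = 1209076130391991448/ 61601825191599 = 19627.28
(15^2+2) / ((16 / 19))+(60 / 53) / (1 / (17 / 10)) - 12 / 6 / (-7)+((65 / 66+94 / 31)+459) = 4462031933 / 6072528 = 734.79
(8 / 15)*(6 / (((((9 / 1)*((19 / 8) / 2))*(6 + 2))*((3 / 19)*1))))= 32 / 135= 0.24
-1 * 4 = -4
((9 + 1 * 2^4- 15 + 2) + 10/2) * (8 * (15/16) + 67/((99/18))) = 334.59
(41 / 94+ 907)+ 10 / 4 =42767 / 47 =909.94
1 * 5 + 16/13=81/13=6.23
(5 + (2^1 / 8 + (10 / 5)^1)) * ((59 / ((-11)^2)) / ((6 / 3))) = 1711 / 968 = 1.77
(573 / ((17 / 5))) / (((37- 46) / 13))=-12415 / 51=-243.43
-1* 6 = -6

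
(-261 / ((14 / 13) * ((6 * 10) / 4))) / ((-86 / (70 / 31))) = 1131 / 2666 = 0.42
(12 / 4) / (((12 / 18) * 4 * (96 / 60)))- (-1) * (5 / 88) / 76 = 9415 / 13376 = 0.70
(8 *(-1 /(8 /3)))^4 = 81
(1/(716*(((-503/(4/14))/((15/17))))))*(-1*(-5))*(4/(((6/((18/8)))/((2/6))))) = -75/42857612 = -0.00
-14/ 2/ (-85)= 7/ 85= 0.08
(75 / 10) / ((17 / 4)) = 30 / 17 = 1.76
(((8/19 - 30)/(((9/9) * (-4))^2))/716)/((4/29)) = -8149/435328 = -0.02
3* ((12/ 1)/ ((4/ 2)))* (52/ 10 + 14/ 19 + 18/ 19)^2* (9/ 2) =34644996/ 9025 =3838.78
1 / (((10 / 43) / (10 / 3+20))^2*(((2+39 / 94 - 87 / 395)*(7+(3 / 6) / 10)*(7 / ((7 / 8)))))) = 3651775 / 44901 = 81.33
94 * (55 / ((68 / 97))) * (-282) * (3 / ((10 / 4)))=-42426054 / 17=-2495650.24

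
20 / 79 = 0.25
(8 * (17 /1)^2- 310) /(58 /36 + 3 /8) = 1008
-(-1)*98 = 98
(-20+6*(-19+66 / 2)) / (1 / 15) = 960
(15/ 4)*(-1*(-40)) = 150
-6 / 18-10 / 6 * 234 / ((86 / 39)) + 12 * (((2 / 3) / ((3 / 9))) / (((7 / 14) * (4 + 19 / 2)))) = -67198 / 387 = -173.64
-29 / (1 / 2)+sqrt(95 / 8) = -58+sqrt(190) / 4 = -54.55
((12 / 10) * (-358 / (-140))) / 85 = 537 / 14875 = 0.04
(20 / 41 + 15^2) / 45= 1849 / 369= 5.01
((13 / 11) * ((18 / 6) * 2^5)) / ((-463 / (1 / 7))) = -0.04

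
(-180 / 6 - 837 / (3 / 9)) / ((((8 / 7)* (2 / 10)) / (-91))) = 8093085 / 8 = 1011635.62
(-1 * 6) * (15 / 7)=-90 / 7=-12.86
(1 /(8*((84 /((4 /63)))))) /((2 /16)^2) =8 /1323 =0.01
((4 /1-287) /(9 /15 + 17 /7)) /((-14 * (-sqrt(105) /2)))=-283 * sqrt(105) /2226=-1.30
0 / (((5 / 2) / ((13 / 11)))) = 0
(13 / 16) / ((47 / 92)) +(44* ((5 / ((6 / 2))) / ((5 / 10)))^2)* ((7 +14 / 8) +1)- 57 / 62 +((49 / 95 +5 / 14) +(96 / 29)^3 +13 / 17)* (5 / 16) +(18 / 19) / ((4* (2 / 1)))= 36862943693979821 / 7713035688288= 4779.30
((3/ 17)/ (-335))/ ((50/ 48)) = -0.00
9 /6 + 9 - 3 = 15 /2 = 7.50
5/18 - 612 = -11011/18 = -611.72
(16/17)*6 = 96/17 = 5.65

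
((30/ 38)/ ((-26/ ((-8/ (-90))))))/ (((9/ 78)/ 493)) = -1972/ 171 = -11.53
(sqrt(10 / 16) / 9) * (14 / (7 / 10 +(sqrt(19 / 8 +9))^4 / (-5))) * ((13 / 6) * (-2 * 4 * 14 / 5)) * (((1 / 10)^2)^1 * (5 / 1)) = 5824 * sqrt(10) / 155385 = 0.12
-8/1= -8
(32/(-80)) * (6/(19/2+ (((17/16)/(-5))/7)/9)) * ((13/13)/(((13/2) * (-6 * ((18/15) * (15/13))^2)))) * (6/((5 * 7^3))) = 416/35179305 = 0.00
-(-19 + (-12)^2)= -125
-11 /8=-1.38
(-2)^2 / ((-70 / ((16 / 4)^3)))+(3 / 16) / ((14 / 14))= -1943 / 560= -3.47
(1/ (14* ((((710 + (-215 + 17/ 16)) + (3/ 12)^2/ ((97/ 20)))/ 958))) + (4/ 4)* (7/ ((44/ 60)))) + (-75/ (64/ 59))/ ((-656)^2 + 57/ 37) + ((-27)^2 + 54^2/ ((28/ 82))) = 50956705666996800617/ 5491972677408448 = 9278.40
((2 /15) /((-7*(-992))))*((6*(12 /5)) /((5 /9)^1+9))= 27 /933100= 0.00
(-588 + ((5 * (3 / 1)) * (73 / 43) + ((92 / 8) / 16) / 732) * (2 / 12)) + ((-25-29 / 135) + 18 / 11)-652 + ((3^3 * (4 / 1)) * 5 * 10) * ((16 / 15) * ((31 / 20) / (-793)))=-16470788410051 / 12963075840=-1270.59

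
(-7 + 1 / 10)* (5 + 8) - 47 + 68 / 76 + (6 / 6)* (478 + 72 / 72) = 343.19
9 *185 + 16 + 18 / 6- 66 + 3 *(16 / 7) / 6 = 11334 / 7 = 1619.14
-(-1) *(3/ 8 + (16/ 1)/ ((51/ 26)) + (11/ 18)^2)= 98101/ 11016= 8.91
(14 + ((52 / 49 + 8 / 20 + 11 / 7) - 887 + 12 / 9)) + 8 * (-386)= -2908126 / 735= -3956.63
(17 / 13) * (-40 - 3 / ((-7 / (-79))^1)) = -8789 / 91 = -96.58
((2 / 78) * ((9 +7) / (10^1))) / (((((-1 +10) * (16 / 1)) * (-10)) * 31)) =-1 / 1088100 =-0.00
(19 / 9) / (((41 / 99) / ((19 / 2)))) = 3971 / 82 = 48.43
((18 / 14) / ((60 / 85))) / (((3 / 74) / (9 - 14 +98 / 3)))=52207 / 42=1243.02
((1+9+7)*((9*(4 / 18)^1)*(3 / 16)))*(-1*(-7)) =357 / 8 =44.62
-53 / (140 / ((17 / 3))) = -901 / 420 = -2.15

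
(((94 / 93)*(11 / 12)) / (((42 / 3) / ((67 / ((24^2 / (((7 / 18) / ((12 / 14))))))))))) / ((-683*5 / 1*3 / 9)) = -242473 / 79027799040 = -0.00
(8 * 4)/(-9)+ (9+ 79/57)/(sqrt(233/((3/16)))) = -32/9+ 148 * sqrt(699)/13281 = -3.26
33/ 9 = 11/ 3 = 3.67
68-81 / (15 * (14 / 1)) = 4733 / 70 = 67.61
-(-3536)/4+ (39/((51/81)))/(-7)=104143/119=875.15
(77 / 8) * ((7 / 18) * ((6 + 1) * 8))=3773 / 18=209.61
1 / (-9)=-1 / 9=-0.11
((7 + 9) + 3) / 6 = 19 / 6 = 3.17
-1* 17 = -17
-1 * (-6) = 6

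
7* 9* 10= 630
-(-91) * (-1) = -91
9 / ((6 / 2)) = 3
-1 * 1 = -1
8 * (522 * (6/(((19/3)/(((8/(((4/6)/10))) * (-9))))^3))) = -852210284544000/6859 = -124247016262.43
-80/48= -5/3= -1.67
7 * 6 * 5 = 210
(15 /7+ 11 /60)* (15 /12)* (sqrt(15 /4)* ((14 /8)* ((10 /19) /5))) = 977* sqrt(15) /3648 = 1.04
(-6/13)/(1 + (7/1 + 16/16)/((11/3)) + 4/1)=-66/1027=-0.06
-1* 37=-37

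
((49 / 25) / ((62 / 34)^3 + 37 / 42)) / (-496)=-0.00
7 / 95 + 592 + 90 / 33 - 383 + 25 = 247457 / 1045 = 236.80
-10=-10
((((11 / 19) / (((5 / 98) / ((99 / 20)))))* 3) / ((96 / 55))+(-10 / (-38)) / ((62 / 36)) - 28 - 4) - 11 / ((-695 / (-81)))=1661315063 / 26198720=63.41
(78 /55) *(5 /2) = 3.55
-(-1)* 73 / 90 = 73 / 90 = 0.81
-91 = -91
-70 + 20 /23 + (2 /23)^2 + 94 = 13160 /529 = 24.88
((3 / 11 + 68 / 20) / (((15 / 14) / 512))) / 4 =361984 / 825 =438.77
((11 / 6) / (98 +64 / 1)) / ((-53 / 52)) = -143 / 12879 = -0.01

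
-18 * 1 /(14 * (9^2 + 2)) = -9 /581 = -0.02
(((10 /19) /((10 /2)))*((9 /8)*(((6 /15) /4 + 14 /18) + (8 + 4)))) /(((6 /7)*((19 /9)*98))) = 183 /21280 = 0.01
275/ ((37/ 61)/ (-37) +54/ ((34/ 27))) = 285175/ 44452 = 6.42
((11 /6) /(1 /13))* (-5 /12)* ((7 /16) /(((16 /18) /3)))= -15015 /1024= -14.66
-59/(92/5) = -295/92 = -3.21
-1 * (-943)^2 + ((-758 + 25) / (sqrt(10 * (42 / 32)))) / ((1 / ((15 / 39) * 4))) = -889249 - 5864 * sqrt(210) / 273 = -889560.27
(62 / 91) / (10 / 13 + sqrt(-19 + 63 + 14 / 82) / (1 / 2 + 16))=6920595 / 5671162-13299 * sqrt(74251) / 5671162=0.58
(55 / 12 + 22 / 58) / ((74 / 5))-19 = -480653 / 25752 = -18.66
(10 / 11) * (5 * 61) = 3050 / 11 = 277.27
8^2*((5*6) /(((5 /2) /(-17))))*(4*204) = -10653696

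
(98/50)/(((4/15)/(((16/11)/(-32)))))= -0.33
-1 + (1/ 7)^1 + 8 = 50/ 7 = 7.14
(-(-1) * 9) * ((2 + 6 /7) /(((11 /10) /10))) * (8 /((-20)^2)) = 360 /77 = 4.68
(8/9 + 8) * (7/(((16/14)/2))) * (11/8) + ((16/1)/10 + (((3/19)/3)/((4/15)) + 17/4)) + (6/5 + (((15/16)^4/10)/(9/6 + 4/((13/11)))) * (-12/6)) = 558403045649/3558113280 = 156.94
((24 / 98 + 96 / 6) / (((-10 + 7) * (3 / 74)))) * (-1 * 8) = 1068.55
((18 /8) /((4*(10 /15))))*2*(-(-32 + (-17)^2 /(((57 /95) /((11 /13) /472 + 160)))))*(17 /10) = -216964715967 /981760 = -220995.68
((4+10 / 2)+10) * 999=18981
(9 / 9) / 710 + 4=2841 / 710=4.00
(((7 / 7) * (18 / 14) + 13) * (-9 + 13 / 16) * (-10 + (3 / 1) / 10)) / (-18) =-63535 / 1008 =-63.03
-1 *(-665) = 665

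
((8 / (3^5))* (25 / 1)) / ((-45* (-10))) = 0.00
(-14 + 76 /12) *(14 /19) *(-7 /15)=2254 /855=2.64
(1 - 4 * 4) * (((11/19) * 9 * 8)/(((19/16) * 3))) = -63360/361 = -175.51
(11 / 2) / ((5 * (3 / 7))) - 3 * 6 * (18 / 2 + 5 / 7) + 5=-35131 / 210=-167.29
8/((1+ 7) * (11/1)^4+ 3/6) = 0.00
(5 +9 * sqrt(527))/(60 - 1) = 5/59 +9 * sqrt(527)/59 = 3.59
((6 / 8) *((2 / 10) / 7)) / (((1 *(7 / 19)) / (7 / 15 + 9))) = 1349 / 2450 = 0.55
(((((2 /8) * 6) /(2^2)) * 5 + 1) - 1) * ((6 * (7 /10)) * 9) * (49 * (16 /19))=55566 /19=2924.53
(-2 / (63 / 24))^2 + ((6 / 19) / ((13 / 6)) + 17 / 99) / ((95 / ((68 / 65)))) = 1440299972 / 2466288825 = 0.58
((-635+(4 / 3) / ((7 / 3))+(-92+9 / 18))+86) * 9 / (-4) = 80631 / 56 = 1439.84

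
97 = 97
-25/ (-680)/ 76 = 5/ 10336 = 0.00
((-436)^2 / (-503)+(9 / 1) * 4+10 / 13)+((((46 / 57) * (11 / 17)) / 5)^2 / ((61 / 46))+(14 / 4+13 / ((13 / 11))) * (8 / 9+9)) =-411481695754473 / 2080732359550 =-197.76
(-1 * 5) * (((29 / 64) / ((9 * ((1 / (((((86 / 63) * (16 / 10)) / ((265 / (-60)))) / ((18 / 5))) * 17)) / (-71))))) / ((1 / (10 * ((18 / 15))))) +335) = -65386715 / 30051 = -2175.86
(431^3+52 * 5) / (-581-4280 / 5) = -80063251 / 1437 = -55715.55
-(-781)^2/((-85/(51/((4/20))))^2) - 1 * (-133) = -5489516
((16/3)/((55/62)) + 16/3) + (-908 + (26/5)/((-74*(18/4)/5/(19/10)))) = -896.80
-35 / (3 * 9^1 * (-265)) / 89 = 7 / 127359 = 0.00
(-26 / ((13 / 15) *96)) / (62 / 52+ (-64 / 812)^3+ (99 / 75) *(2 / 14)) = -13593818875 / 60047246904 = -0.23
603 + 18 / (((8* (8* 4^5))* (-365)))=7212072951 / 11960320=603.00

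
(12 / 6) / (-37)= -2 / 37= -0.05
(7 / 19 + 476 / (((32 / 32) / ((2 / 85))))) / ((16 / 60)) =3297 / 76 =43.38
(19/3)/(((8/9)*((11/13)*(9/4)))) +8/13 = 3739/858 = 4.36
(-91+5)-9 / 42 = -1207 / 14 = -86.21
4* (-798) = -3192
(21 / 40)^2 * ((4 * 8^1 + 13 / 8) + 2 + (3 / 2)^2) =133623 / 12800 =10.44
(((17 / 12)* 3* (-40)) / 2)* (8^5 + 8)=-2785960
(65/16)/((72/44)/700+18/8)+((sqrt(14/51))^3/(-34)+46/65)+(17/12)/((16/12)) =64460963/18036720 - 7 * sqrt(714)/44217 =3.57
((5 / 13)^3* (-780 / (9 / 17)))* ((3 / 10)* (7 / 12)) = -14875 / 1014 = -14.67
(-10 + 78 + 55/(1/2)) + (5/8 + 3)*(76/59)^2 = 640556/3481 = 184.01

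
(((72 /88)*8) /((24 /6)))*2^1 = 36 /11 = 3.27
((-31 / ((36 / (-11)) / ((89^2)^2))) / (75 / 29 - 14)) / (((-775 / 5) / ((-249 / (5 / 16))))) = -6644905259828 / 24825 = -267669899.69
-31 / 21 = -1.48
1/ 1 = 1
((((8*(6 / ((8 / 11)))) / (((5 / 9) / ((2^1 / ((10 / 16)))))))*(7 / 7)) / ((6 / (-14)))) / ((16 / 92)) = -127512 / 25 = -5100.48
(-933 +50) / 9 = -883 / 9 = -98.11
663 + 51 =714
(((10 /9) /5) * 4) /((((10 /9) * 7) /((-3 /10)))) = -6 /175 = -0.03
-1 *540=-540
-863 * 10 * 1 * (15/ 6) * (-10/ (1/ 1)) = 215750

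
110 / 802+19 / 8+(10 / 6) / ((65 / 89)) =599813 / 125112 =4.79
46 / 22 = 23 / 11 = 2.09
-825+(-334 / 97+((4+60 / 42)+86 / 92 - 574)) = -43605161 / 31234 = -1396.08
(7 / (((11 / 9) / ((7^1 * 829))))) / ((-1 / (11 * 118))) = -43139502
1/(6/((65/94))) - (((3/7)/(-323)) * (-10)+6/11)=-6220729/14027244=-0.44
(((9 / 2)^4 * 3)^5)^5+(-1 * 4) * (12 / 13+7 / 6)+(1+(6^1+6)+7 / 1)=8777016584046687757687311557878318862432696025492183644772291736180343617953146312475352423833398194938196981 / 49438373408900946658371425009664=177534493528997511491037800000000000000000000000000000000000000000000000000000.00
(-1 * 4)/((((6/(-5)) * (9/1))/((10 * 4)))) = 400/27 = 14.81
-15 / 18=-5 / 6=-0.83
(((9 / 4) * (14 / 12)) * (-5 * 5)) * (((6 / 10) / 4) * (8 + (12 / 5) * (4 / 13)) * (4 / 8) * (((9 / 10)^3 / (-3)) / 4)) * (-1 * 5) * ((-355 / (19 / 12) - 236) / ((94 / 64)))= 1188024327 / 290225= 4093.46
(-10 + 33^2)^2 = 1164241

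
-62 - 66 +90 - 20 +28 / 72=-1037 / 18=-57.61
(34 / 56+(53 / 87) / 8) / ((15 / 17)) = 56593 / 73080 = 0.77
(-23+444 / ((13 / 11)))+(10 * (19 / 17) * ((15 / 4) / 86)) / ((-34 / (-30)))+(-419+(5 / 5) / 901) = -2256194301 / 34248812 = -65.88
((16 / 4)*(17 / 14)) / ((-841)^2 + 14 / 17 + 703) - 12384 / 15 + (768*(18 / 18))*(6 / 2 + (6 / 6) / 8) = 331608765029 / 210625485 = 1574.40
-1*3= -3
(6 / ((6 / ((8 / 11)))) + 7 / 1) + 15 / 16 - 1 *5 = 645 / 176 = 3.66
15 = 15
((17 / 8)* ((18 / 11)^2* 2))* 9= 12393 / 121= 102.42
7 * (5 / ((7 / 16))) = 80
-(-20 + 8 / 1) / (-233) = -12 / 233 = -0.05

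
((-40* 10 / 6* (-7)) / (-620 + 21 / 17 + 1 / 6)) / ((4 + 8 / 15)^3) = -590625 / 72940132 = -0.01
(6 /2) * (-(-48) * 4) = 576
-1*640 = -640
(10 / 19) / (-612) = -5 / 5814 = -0.00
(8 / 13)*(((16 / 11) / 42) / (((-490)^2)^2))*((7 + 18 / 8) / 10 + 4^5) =3727 / 9836191706250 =0.00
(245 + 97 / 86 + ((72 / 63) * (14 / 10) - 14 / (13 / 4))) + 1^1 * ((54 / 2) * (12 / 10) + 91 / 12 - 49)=1572379 / 6708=234.40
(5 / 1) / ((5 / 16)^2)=256 / 5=51.20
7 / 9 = 0.78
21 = 21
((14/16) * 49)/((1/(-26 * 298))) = -664391/2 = -332195.50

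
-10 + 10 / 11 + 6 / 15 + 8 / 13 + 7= -769 / 715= -1.08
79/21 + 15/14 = 29/6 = 4.83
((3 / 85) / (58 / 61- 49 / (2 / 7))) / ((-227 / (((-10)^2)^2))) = 732000 / 80294213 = 0.01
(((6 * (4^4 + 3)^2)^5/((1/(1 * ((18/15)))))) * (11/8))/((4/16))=348552203480982835151784851808/5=69710440696196567030356970000.00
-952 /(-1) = 952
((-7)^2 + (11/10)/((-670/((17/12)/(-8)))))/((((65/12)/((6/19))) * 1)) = 94550961/33098000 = 2.86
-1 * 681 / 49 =-681 / 49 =-13.90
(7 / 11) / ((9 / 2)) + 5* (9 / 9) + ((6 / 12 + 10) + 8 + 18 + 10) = 10225 / 198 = 51.64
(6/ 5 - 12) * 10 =-108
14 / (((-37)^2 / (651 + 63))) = 9996 / 1369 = 7.30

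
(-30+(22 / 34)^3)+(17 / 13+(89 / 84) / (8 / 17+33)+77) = 148391705729 / 3052682724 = 48.61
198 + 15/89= 17637/89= 198.17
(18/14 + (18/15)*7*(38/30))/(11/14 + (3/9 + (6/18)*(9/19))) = 237918/25475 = 9.34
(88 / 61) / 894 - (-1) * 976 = 26612636 / 27267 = 976.00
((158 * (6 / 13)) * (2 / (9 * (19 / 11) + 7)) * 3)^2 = 61168041 / 162409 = 376.63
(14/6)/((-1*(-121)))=7/363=0.02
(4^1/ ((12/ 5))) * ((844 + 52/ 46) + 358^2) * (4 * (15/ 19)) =296721000/ 437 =678995.42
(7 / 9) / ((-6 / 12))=-1.56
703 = 703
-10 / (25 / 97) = -194 / 5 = -38.80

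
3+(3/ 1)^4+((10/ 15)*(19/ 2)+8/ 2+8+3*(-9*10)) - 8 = -527/ 3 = -175.67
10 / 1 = 10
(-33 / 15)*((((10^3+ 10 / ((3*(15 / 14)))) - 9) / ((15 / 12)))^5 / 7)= -645772918903928775246848 / 6458484375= -99988307071491.33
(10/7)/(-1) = -1.43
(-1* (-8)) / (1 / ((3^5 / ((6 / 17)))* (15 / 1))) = 82620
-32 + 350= 318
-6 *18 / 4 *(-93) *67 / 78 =56079 / 26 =2156.88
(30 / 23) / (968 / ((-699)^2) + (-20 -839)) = -14658030 / 9653267693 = -0.00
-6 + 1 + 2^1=-3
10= 10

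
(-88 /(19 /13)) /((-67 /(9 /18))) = 572 /1273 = 0.45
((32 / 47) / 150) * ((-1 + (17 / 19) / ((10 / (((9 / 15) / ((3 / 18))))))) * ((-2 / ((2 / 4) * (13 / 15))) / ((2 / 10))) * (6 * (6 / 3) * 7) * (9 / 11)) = 15579648 / 3192475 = 4.88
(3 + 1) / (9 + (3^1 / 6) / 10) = 80 / 181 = 0.44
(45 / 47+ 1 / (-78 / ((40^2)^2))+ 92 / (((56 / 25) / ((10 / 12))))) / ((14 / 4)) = -1682674235 / 179634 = -9367.24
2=2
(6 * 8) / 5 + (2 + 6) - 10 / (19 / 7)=1322 / 95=13.92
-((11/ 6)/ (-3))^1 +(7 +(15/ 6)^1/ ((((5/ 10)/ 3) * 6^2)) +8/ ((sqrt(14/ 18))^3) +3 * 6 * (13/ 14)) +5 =216 * sqrt(7)/ 49 +7495/ 252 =41.40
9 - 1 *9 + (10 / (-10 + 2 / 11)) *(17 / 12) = -935 / 648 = -1.44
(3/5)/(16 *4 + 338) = 1/670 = 0.00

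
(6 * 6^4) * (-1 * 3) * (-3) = 69984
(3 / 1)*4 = 12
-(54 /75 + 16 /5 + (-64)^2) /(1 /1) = -102498 /25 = -4099.92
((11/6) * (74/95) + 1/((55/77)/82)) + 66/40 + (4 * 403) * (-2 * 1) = -3540979/1140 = -3106.12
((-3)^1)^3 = -27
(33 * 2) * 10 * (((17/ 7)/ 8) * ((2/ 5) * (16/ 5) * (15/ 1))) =26928/ 7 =3846.86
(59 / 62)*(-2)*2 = -118 / 31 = -3.81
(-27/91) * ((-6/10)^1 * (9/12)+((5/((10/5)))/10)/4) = 837/7280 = 0.11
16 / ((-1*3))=-5.33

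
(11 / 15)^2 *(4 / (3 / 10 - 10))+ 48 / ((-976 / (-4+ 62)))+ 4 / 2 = -286028 / 266265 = -1.07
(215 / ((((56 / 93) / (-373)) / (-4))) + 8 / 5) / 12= 37290787 / 840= 44393.79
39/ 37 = 1.05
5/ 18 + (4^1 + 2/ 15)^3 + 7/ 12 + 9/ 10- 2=950087/ 13500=70.38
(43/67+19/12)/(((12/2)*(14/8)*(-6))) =-1789/50652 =-0.04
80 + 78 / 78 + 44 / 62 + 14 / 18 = 82.49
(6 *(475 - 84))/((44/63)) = 3359.05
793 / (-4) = -793 / 4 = -198.25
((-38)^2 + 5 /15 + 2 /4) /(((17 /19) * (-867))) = -164711 /88434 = -1.86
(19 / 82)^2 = 361 / 6724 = 0.05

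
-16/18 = -8/9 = -0.89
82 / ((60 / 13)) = 533 / 30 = 17.77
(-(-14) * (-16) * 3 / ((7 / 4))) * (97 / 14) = -18624 / 7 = -2660.57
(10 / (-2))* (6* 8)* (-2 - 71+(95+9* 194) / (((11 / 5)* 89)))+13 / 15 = 224155927 / 14685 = 15264.28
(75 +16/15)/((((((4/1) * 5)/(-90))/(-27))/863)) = 79759323/10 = 7975932.30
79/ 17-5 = -6/ 17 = -0.35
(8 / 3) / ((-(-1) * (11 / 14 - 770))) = -112 / 32307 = -0.00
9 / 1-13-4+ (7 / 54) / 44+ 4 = -9497 / 2376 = -4.00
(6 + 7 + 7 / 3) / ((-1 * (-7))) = 46 / 21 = 2.19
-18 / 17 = -1.06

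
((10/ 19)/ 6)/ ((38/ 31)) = 155/ 2166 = 0.07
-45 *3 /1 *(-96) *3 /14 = 19440 /7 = 2777.14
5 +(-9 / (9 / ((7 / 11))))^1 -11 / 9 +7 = 1004 / 99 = 10.14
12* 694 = 8328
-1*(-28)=28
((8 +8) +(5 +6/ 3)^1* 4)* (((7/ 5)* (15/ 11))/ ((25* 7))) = 12/ 25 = 0.48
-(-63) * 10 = 630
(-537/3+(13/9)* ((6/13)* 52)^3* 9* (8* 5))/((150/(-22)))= -79071311/75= -1054284.15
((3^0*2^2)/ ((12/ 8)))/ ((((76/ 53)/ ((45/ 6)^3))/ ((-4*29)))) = -1729125/ 19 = -91006.58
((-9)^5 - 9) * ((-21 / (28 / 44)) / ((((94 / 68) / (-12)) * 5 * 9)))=-88350768 / 235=-375960.71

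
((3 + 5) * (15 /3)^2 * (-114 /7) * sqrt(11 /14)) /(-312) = 475 * sqrt(154) /637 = 9.25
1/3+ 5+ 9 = 43/3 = 14.33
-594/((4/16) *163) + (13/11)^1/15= -389921/26895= -14.50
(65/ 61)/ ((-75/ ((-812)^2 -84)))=-1714076/ 183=-9366.54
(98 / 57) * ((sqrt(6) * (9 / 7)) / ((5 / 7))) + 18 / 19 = 18 / 19 + 294 * sqrt(6) / 95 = 8.53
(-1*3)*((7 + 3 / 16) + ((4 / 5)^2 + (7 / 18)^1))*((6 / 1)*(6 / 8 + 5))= -680317 / 800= -850.40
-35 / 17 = -2.06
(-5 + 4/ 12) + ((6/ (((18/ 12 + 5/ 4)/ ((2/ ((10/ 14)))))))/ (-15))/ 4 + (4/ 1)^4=207266/ 825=251.23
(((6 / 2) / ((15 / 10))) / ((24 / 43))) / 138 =43 / 1656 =0.03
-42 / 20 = -21 / 10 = -2.10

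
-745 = -745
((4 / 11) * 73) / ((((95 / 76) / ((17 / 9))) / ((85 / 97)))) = 337552 / 9603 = 35.15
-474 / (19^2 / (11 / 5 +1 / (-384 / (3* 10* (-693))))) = -4272873 / 57760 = -73.98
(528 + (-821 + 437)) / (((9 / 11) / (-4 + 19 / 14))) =-3256 / 7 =-465.14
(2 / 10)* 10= 2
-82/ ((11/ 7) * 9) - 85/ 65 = -9145/ 1287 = -7.11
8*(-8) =-64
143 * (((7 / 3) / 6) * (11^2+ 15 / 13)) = 6793.11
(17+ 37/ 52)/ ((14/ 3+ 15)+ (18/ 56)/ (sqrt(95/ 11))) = 3035376540/ 3370339193 - 522207*sqrt(1045)/ 3370339193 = 0.90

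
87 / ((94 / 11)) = 957 / 94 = 10.18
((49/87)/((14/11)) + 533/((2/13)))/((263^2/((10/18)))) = 0.03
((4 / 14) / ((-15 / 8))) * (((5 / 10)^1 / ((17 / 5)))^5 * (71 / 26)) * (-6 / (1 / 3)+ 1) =44375 / 91204932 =0.00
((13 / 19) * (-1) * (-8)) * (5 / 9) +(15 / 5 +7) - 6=1204 / 171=7.04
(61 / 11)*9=549 / 11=49.91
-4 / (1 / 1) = -4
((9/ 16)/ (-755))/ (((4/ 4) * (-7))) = 9/ 84560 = 0.00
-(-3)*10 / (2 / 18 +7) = 135 / 32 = 4.22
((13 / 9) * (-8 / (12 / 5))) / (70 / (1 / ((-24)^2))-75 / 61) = -1586 / 13281003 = -0.00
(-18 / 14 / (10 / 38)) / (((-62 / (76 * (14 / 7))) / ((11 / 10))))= 71478 / 5425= 13.18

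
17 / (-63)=-17 / 63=-0.27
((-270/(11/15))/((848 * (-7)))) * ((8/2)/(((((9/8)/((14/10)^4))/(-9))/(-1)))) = 111132/14575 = 7.62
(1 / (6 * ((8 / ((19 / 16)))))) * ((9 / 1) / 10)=57 / 2560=0.02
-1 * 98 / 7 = -14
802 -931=-129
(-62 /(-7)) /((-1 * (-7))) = 1.27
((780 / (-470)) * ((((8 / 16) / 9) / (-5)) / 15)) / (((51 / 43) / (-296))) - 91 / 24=-17683237 / 4314600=-4.10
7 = 7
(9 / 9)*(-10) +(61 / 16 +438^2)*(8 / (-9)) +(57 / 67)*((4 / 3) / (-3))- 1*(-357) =-205242829 / 1206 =-170184.77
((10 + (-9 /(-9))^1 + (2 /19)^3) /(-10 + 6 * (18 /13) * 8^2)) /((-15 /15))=-980941 /46517738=-0.02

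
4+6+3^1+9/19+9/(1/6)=1282/19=67.47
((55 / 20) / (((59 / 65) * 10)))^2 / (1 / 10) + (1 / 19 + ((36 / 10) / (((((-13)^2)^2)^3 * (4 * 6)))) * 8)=239276809257896351723 / 246545928306523337440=0.97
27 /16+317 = 5099 /16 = 318.69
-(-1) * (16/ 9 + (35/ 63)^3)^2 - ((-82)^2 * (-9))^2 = -1946235924055655/ 531441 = -3662186252.20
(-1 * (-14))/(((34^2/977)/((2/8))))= 6839/2312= 2.96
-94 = -94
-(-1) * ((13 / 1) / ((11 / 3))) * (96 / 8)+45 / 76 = 36063 / 836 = 43.14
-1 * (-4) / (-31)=-4 / 31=-0.13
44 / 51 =0.86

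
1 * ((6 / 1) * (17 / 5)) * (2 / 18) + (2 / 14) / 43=2.27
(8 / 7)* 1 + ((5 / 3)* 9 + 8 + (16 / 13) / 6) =24.35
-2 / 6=-1 / 3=-0.33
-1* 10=-10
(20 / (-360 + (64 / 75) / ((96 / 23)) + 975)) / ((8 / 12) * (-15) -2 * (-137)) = 375 / 3045262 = 0.00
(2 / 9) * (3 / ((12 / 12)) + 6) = 2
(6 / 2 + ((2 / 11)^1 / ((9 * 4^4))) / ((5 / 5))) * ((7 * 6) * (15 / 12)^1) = 1330595 / 8448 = 157.50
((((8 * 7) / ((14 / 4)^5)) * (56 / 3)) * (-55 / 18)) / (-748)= 1280 / 157437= 0.01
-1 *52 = -52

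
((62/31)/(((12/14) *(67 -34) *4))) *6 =7/66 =0.11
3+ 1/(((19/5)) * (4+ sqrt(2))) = 409/133 - 5 * sqrt(2)/266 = 3.05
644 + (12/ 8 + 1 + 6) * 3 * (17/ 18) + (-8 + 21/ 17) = 134909/ 204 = 661.32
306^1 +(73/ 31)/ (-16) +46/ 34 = 2590359/ 8432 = 307.21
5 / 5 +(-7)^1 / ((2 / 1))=-5 / 2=-2.50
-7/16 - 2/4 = -15/16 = -0.94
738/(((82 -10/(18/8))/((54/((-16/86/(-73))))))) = 281464713/1396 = 201622.29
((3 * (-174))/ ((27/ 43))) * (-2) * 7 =34916/ 3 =11638.67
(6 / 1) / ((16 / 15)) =45 / 8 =5.62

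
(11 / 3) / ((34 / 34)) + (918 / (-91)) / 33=3.36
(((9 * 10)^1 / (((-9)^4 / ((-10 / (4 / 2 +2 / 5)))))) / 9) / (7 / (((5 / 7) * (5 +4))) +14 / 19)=-11875 / 3413907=-0.00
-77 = -77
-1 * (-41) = 41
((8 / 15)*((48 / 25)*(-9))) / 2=-576 / 125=-4.61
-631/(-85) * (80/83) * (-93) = -938928/1411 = -665.43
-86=-86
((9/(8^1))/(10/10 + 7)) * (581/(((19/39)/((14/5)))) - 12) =1422387/3040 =467.89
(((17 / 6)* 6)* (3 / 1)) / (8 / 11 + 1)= 561 / 19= 29.53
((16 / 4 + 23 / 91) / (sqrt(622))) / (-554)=-387 * sqrt(622) / 31357508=-0.00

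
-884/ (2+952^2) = -442/ 453153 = -0.00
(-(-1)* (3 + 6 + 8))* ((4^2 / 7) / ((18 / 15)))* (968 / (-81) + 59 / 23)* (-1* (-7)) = -11889800 / 5589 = -2127.36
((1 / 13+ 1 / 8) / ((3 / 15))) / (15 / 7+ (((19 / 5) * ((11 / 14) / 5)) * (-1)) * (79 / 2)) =-18375 / 390286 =-0.05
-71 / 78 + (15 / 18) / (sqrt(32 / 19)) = -71 / 78 + 5 * sqrt(38) / 48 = -0.27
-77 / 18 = -4.28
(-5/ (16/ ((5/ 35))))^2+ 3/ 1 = 37657/ 12544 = 3.00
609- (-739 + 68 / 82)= 1347.17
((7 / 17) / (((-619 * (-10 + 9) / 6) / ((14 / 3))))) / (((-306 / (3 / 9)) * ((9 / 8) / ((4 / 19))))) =-3136 / 825939747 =-0.00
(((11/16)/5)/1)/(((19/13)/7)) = 1001/1520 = 0.66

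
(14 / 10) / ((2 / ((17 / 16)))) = 119 / 160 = 0.74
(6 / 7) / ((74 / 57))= 171 / 259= 0.66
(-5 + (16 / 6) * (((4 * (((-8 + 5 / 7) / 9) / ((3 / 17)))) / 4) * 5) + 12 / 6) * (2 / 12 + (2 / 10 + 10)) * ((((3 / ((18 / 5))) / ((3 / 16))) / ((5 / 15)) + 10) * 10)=-37714970 / 243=-155205.64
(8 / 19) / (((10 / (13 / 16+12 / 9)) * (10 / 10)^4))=103 / 1140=0.09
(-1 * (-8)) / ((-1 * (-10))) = 4 / 5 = 0.80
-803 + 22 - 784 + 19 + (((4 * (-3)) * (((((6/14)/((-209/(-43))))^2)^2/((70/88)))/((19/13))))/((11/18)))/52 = -4709864846899904786/3046484338347065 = -1546.00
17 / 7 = 2.43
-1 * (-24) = 24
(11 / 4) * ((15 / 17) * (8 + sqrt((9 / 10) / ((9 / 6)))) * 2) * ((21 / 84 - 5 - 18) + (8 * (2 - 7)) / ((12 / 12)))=-41415 / 17 - 8283 * sqrt(15) / 136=-2672.06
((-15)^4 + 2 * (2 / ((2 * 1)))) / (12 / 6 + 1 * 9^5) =50627 / 59051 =0.86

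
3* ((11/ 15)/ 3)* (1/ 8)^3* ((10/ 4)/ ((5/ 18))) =33/ 2560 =0.01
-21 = -21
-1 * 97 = -97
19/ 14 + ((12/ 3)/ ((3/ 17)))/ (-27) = 587/ 1134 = 0.52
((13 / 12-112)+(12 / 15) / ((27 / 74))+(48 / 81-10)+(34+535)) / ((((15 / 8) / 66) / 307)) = 3288779252 / 675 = 4872265.56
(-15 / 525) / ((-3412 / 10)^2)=-5 / 20373052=-0.00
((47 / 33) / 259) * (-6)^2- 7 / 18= -9791 / 51282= -0.19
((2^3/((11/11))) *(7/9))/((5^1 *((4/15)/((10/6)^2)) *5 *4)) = 35/54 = 0.65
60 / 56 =15 / 14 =1.07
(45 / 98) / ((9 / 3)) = 15 / 98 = 0.15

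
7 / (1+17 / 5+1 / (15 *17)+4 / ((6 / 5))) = 1785 / 1973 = 0.90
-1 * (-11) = 11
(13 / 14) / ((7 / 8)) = 52 / 49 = 1.06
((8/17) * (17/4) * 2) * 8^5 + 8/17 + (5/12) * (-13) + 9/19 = 508017737/3876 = 131067.53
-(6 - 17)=11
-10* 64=-640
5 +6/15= 5.40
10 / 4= 5 / 2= 2.50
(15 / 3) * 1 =5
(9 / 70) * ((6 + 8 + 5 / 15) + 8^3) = 4737 / 70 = 67.67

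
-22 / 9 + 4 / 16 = -79 / 36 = -2.19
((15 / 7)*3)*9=405 / 7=57.86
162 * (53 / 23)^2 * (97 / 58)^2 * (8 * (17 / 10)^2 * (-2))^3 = -1653574373767757088 / 6951390625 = -237876773.58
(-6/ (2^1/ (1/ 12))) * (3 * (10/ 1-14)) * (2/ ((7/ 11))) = 66/ 7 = 9.43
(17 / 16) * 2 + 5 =57 / 8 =7.12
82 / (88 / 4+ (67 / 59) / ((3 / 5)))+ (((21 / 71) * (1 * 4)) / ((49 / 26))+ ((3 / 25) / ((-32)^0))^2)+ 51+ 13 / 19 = 1391675397523 / 24959029375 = 55.76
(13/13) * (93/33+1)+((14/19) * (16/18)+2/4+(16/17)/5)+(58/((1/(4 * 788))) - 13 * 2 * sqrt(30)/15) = 58460722777/319770 - 26 * sqrt(30)/15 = 182811.67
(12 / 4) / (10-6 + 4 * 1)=3 / 8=0.38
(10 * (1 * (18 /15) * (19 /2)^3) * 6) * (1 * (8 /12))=41154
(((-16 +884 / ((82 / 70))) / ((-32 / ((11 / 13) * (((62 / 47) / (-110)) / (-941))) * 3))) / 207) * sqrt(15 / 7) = -234701 * sqrt(105) / 4098871675080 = -0.00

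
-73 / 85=-0.86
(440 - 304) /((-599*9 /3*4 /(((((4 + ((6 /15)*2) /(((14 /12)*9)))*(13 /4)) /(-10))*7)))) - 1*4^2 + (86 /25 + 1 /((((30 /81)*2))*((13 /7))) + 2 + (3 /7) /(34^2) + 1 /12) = -135736999907 /14177790900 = -9.57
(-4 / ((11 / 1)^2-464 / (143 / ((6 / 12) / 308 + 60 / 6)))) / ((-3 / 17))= 748748 / 2924979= 0.26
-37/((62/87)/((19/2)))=-61161/124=-493.23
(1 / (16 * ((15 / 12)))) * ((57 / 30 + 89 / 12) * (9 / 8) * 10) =1677 / 320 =5.24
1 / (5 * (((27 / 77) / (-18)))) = -10.27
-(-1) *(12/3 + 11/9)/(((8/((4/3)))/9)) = 47/6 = 7.83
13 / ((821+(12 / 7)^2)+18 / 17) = 10829 / 687223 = 0.02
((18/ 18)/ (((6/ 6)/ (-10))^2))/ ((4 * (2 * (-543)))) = -25/ 1086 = -0.02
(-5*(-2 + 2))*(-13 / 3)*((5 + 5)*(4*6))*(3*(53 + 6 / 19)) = 0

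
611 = 611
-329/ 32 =-10.28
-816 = -816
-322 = -322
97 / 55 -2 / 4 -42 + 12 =-3161 / 110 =-28.74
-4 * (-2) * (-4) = -32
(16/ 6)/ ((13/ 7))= 1.44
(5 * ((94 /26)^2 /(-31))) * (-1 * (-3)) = -33135 /5239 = -6.32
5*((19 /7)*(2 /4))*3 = 285 /14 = 20.36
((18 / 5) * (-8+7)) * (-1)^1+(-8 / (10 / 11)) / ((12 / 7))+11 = 142 / 15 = 9.47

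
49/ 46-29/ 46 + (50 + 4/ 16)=4663/ 92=50.68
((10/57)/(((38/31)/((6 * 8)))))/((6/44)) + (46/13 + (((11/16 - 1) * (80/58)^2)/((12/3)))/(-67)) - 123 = -54802402918/793309413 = -69.08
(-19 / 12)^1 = -19 / 12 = -1.58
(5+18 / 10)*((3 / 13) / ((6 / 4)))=1.05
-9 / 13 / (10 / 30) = -27 / 13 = -2.08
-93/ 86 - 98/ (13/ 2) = -18065/ 1118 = -16.16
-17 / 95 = -0.18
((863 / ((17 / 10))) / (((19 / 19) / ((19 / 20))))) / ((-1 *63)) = -16397 / 2142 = -7.65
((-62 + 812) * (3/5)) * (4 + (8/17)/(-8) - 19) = -115200/17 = -6776.47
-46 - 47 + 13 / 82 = -7613 / 82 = -92.84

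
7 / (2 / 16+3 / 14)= 392 / 19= 20.63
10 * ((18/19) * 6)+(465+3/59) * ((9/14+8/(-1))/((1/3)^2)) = -241186707/7847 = -30736.17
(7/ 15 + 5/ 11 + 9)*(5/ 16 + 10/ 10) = 11459/ 880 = 13.02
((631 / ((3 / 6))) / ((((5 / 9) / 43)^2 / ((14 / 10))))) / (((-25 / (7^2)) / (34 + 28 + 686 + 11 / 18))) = -1941295577067 / 125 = -15530364616.54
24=24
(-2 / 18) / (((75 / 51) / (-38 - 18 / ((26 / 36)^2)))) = 208318 / 38025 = 5.48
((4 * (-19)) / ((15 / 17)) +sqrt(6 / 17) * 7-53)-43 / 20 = -8477 / 60 +7 * sqrt(102) / 17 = -137.12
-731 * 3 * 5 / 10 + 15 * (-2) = -2253 / 2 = -1126.50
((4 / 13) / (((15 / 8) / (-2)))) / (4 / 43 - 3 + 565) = -1376 / 2356575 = -0.00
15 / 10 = 3 / 2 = 1.50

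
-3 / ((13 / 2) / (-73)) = 33.69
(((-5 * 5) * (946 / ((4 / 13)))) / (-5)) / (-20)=-6149 / 8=-768.62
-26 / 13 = -2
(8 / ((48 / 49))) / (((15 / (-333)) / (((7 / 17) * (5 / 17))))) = -12691 / 578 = -21.96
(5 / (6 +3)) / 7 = 5 / 63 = 0.08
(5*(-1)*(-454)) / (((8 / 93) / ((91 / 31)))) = 309855 / 4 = 77463.75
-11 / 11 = -1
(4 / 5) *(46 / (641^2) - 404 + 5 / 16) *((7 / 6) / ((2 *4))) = -18577157501 / 394445760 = -47.10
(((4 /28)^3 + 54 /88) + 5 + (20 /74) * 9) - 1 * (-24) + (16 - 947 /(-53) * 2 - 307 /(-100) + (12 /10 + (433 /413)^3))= 3388914761913306 /37989225757175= 89.21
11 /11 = 1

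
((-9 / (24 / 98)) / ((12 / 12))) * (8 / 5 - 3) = 1029 / 20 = 51.45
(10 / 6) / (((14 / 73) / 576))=35040 / 7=5005.71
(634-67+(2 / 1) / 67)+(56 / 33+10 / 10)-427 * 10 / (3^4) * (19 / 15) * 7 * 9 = -72372940 / 19899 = -3637.01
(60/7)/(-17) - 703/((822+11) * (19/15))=-1.17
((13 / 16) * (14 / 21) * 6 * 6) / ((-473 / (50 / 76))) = -975 / 35948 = -0.03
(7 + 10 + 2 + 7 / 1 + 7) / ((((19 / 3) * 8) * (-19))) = -99 / 2888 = -0.03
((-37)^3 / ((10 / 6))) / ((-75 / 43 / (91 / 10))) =198205189 / 1250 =158564.15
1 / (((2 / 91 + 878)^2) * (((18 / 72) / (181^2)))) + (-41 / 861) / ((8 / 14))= 207440449 / 2394003750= 0.09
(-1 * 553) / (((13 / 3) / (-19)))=31521 / 13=2424.69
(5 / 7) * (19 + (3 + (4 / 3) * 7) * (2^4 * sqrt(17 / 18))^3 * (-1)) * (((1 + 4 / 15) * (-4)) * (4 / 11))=-5776 / 231 + 195805184 * sqrt(34) / 18711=60994.21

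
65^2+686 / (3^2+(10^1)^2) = 461211 / 109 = 4231.29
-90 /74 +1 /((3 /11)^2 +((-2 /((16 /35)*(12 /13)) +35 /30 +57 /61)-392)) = -12607256967 /10344410383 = -1.22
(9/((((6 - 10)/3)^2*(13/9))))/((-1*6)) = -243/416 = -0.58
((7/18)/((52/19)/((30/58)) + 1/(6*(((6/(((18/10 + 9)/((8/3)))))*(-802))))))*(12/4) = 4266640/19350143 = 0.22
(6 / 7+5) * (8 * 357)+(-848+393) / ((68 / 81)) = 1100649 / 68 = 16186.01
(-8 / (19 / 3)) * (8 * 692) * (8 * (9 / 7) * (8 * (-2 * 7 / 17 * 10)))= 1530593280 / 323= 4738678.89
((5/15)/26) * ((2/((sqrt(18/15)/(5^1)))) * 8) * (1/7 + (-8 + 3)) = -4.55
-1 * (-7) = 7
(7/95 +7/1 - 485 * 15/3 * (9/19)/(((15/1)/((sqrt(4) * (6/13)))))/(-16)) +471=2383509/4940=482.49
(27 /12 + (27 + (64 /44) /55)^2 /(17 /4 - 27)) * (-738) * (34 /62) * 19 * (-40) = -1896460036454268 /206511305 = -9183323.09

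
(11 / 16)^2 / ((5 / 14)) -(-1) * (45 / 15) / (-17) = 12479 / 10880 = 1.15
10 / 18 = 5 / 9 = 0.56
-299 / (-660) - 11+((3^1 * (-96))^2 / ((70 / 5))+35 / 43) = 1175041799 / 198660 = 5914.84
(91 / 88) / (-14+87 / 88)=-91 / 1145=-0.08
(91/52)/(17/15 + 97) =105/5888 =0.02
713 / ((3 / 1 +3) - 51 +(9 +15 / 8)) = -5704 / 273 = -20.89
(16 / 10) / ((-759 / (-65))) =104 / 759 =0.14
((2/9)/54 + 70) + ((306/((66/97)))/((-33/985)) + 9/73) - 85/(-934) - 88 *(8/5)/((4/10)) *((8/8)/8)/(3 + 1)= -13364.46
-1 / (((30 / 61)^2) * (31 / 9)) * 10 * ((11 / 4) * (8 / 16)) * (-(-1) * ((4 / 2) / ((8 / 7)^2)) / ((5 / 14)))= -14039333 / 198400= -70.76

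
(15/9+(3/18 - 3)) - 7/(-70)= -16/15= -1.07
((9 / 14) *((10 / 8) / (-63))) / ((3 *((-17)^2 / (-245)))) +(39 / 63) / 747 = 160781 / 36268344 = 0.00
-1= -1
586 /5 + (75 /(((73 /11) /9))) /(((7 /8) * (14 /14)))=596446 /2555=233.44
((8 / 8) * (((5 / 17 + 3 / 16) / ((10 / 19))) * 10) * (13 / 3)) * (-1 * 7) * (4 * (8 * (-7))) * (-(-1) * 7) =22196902 / 51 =435233.37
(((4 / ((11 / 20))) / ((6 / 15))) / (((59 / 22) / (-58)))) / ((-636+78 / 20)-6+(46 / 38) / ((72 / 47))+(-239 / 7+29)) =1110816000 / 1814877347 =0.61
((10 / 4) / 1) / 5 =1 / 2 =0.50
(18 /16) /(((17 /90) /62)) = 12555 /34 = 369.26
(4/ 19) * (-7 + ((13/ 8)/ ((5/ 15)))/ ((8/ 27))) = 605/ 304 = 1.99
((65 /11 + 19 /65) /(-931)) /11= -4434 /7322315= -0.00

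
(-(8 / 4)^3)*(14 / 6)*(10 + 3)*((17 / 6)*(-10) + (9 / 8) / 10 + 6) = 485303 / 90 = 5392.26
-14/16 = -0.88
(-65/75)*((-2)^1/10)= 13/75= 0.17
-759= -759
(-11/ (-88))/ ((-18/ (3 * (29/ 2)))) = -29/ 96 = -0.30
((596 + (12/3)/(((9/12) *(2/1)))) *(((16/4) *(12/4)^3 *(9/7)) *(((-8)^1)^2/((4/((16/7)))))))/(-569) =-148967424/27881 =-5342.97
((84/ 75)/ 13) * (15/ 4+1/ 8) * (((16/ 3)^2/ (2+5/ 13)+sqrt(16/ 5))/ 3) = 434 * sqrt(5)/ 4875+896/ 675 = 1.53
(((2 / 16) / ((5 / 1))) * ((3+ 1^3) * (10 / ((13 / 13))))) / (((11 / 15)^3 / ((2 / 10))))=675 / 1331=0.51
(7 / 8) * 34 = 119 / 4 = 29.75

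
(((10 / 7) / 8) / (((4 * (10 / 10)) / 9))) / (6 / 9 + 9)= 135 / 3248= 0.04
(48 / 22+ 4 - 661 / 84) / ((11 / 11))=-1559 / 924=-1.69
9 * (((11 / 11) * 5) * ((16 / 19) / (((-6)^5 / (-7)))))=35 / 1026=0.03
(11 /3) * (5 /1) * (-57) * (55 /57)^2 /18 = -166375 /3078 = -54.05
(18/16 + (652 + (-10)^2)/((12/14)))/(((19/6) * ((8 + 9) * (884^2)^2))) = 21083/788990136077312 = 0.00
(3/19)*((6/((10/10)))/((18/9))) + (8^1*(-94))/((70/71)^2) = -17995427/23275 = -773.17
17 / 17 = 1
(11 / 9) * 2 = 22 / 9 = 2.44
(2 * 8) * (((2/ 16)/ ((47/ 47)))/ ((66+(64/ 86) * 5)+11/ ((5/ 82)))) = 215/ 26888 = 0.01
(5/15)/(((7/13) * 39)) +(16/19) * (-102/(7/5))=-73421/1197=-61.34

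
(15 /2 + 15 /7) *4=270 /7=38.57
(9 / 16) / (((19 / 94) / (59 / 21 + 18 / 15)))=59361 / 5320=11.16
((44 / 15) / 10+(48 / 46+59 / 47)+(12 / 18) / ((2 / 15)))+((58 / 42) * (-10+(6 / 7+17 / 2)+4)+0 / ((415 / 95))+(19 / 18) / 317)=46210833968 / 3778013925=12.23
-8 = -8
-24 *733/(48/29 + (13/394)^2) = -79196439648/7456229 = -10621.51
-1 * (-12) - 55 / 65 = 145 / 13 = 11.15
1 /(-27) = -1 /27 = -0.04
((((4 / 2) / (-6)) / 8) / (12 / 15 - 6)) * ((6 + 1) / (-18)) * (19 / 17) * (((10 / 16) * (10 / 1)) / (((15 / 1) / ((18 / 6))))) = -3325 / 763776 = -0.00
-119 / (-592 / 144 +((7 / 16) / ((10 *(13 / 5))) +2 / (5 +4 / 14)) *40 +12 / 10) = -9.23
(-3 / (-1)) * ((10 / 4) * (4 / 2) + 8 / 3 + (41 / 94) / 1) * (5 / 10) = 2285 / 188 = 12.15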